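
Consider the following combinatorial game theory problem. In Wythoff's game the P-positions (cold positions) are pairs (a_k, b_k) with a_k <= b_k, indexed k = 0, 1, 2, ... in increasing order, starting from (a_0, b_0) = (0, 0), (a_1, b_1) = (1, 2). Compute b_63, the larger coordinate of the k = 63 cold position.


By Wythoff's theorem, a_k = floor(k * phi) and b_k = floor(k * phi^2) = a_k + k, where phi = (1 + sqrt(5))/2 is the golden ratio.
phi = (1 + sqrt(5))/2 = 1.618034
phi^2 = phi + 1 = 2.618034
k = 63
k * phi^2 = 63 * 2.618034 = 164.936141
b_63 = floor(k * phi^2) = 164 (check: a_63 + k = 101 + 63 = 164)

164


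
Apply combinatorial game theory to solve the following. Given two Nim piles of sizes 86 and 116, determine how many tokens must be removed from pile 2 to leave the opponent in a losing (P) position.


Piles: 86 and 116
Current XOR: 86 XOR 116 = 34 (non-zero, so this is an N-position).
To make the XOR zero, we need to find a move that balances the piles.
For pile 2 (size 116): target = 116 XOR 34 = 86
We reduce pile 2 from 116 to 86.
Tokens removed: 116 - 86 = 30
Verification: 86 XOR 86 = 0

30


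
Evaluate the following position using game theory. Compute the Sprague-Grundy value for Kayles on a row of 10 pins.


Kayles: a move removes 1 or 2 adjacent pins from a contiguous row.
Removing pins from a row of k leaves two independent rows (a, b) with a + b = k - 1 (one pin) or a + b = k - 2 (two pins); an end removal gives a = 0.
By Sprague-Grundy, G(k) = mex{ G(a) XOR G(b) } over all these splits. G(0) = 0.
G(1): splits (0,0):0^0=0 -> mex({0}) = 1
G(2): splits (0,1):0^1=1 (0,0):0^0=0 -> mex({0, 1}) = 2
G(3): splits (0,2):0^2=2 (1,1):1^1=0 (0,1):0^1=1 -> mex({0, 1, 2}) = 3
G(4): splits (0,3):0^3=3 (1,2):1^2=3 (0,2):0^2=2 (1,1):1^1=0 -> mex({0, 2, 3}) = 1
G(5): splits (0,4):0^1=1 (1,3):1^3=2 (2,2):2^2=0 (0,3):0^3=3 (1,2):1^2=3 -> mex({0, 1, 2, 3}) = 4
G(6) = mex({0, 1, 2, 4}) = 3
G(7) = mex({0, 1, 3, 4, 5}) = 2
G(8) = mex({0, 2, 3, 5, 6}) = 1
G(9) = mex({0, 1, 2, 3, 6, 7}) = 4
G(10) = mex({0, 1, 3, 4, 5, 7}) = 2
Therefore G(10) = 2.

2


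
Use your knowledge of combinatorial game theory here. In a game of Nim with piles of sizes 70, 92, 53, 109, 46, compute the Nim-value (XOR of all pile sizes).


We need the XOR (exclusive or) of all pile sizes.
After XOR-ing pile 1 (size 70): 0 XOR 70 = 70
After XOR-ing pile 2 (size 92): 70 XOR 92 = 26
After XOR-ing pile 3 (size 53): 26 XOR 53 = 47
After XOR-ing pile 4 (size 109): 47 XOR 109 = 66
After XOR-ing pile 5 (size 46): 66 XOR 46 = 108
The Nim-value of this position is 108.

108


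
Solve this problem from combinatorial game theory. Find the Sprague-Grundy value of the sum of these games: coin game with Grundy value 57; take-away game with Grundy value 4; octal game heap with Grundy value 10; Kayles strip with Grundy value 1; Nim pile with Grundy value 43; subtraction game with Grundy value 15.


By the Sprague-Grundy theorem, the Grundy value of a sum of games is the XOR of individual Grundy values.
coin game: Grundy value = 57. Running XOR: 0 XOR 57 = 57
take-away game: Grundy value = 4. Running XOR: 57 XOR 4 = 61
octal game heap: Grundy value = 10. Running XOR: 61 XOR 10 = 55
Kayles strip: Grundy value = 1. Running XOR: 55 XOR 1 = 54
Nim pile: Grundy value = 43. Running XOR: 54 XOR 43 = 29
subtraction game: Grundy value = 15. Running XOR: 29 XOR 15 = 18
The combined Grundy value is 18.

18


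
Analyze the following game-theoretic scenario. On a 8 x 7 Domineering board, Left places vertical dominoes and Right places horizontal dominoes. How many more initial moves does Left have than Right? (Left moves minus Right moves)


Board is 8 x 7 (rows x cols).
Left (vertical) placements: (rows-1) * cols = 7 * 7 = 49
Right (horizontal) placements: rows * (cols-1) = 8 * 6 = 48
Advantage = Left - Right = 49 - 48 = 1

1


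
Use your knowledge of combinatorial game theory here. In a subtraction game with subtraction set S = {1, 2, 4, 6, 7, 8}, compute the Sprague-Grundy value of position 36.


The subtraction set is S = {1, 2, 4, 6, 7, 8}.
G(k) = mex{ G(k - s) : s in S, s <= k }. We compute iteratively: G(0) = 0.
G(1) = mex({0}) = 1
G(2) = mex({0, 1}) = 2
G(3) = mex({1, 2}) = 0
G(4) = mex({0, 2}) = 1
G(5) = mex({0, 1}) = 2
G(6) = mex({0, 1, 2}) = 3
G(7) = mex({0, 1, 2, 3}) = 4
G(8) = mex({0, 1, 2, 3, 4}) = 5
G(9) = mex({0, 1, 2, 4, 5}) = 3
G(10) = mex({0, 1, 2, 3, 5}) = 4
G(11) = mex({0, 1, 2, 3, 4}) = 5
G(12) = mex({1, 2, 3, 4, 5}) = 0
G(13) = mex({0, 2, 3, 4, 5}) = 1
G(14) = mex({0, 1, 3, 4, 5}) = 2
G(15) = mex({1, 2, 3, 4, 5}) = 0
G(16) = mex({0, 2, 3, 4, 5}) = 1
G(17) = mex({0, 1, 3, 4, 5}) = 2
G(18) = mex({0, 1, 2, 4, 5}) = 3
G(19) = mex({0, 1, 2, 3, 5}) = 4
Observe that G(12)..G(19) = 0, 1, 2, 0, 1, 2, 3, 4 repeats G(0)..G(7) = 0, 1, 2, 0, 1, 2, 3, 4.
For k >= max(S) = 8, G(k) is determined by the previous 8 values G(k-8)..G(k-1); a window of 8 consecutive values has recurred shifted by 12, so by induction G(k + 12) = G(k) for all k >= 0: the sequence is periodic from the start with period 12.
One period: G(0..11) = 0, 1, 2, 0, 1, 2, 3, 4, 5, 3, 4, 5.
36 mod 12 = 0, so G(36) = G(0) = 0.

0


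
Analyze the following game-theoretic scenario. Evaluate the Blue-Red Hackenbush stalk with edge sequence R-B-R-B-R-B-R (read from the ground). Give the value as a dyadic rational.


Edges (from ground): R-B-R-B-R-B-R
By Berlekamp's sign-expansion rule, a Blue-Red Hackenbush stalk has the value of the surreal number whose sign sequence is the edge sequence with B -> + and R -> -.
Sign sequence: -+-+-+-
Trace the sign expansion in the surreal number tree, starting from 0:
Edge 1: R (sign -) -> bounds (-inf, 0), value = -1
Edge 2: B (sign +) -> bounds (-1, 0), value = -1/2
Edge 3: R (sign -) -> bounds (-1, -1/2), value = -3/4
Edge 4: B (sign +) -> bounds (-3/4, -1/2), value = -5/8
Edge 5: R (sign -) -> bounds (-3/4, -5/8), value = -11/16
Edge 6: B (sign +) -> bounds (-11/16, -5/8), value = -21/32
Edge 7: R (sign -) -> bounds (-11/16, -21/32), value = -43/64
Game value = -43/64

-43/64


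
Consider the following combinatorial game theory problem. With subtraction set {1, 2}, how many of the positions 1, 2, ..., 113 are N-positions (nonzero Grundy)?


Subtraction set S = {1, 2}, so G(n) = n mod 3.
G(n) = 0 when n is a multiple of 3.
Multiples of 3 in [1, 113]: 37
N-positions (nonzero Grundy) = 113 - 37 = 76

76


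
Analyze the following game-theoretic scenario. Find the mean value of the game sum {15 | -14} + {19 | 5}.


G1 = {15 | -14}, G2 = {19 | 5}
Each is a switch {a | b} with numbers a > b; its mean value is (a + b)/2, and mean value is additive over game sums: m(G1 + G2) = m(G1) + m(G2).
Mean of G1 = (15 + (-14))/2 = 1/2 = 1/2
Mean of G2 = (19 + (5))/2 = 24/2 = 12
Mean of G1 + G2 = 1/2 + 12 = 25/2

25/2


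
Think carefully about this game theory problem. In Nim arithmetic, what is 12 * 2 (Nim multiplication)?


Nim multiplication is bilinear over XOR: (u XOR v) * w = (u*w) XOR (v*w).
So we split each operand into its bit components and XOR the pairwise Nim products.
12 = 4 + 8 (as XOR of powers of 2).
2 = 2 (as XOR of powers of 2).
Using the standard Nim-product table on single bits:
  2*2 = 3,   2*4 = 8,   2*8 = 12,
  4*4 = 6,   4*8 = 11,  8*8 = 13,
and  1*x = x (identity), k*l = l*k (commutative).
Pairwise Nim products:
  4 * 2 = 8
  8 * 2 = 12
XOR them: 8 XOR 12 = 4.
Result: 12 * 2 = 4 (in Nim).

4


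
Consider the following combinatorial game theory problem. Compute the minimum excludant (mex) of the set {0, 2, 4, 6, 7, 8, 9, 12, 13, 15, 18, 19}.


Set = {0, 2, 4, 6, 7, 8, 9, 12, 13, 15, 18, 19}
0 is in the set.
1 is NOT in the set. This is the mex.
mex = 1

1


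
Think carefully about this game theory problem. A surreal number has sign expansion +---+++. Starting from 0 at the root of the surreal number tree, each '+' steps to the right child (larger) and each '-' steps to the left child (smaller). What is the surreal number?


Sign expansion: +---+++
Rule: track bounds (lo, hi), initially (-inf, +inf). On '+', the current value becomes lo and we move to the simplest number in (value, hi): value + 1 if hi = +inf, otherwise the midpoint (value + hi)/2. On '-', the current value becomes hi and we move to value - 1 if lo = -inf, otherwise the midpoint (lo + value)/2.
Start at 0.
Step 1: sign = +, move right. Bounds: (0, +inf). Value = 1
Step 2: sign = -, move left. Bounds: (0, 1). Value = 1/2
Step 3: sign = -, move left. Bounds: (0, 1/2). Value = 1/4
Step 4: sign = -, move left. Bounds: (0, 1/4). Value = 1/8
Step 5: sign = +, move right. Bounds: (1/8, 1/4). Value = 3/16
Step 6: sign = +, move right. Bounds: (3/16, 1/4). Value = 7/32
Step 7: sign = +, move right. Bounds: (7/32, 1/4). Value = 15/64
The surreal number with sign expansion +---+++ is 15/64.

15/64


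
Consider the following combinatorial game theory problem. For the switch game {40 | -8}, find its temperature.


The game is {40 | -8}, a switch {a | b} with numbers a > b.
Cooling {a | b} by t gives {a - t | b + t}, which stops being hot when a - t = b + t, i.e. at t = (a - b)/2. So the temperature of a switch is (a - b)/2.
Temperature = (Left option - Right option) / 2
= (40 - (-8)) / 2
= 48 / 2
= 24

24


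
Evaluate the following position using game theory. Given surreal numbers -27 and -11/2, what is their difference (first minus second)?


x = -27, y = -11/2
Converting to common denominator: 2
x = -54/2, y = -11/2
x - y = -27 - -11/2 = -43/2

-43/2


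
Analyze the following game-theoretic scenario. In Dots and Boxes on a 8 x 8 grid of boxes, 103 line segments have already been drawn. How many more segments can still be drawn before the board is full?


Grid: 8 x 8 boxes, i.e. 9 rows and 9 columns of dots.
Horizontal edges: (rows + 1) * cols = 9 * 8 = 72
Vertical edges: rows * (cols + 1) = 8 * 9 = 72
Total edges: 72 + 72 = 144
Edges drawn: 103
Remaining: 144 - 103 = 41

41


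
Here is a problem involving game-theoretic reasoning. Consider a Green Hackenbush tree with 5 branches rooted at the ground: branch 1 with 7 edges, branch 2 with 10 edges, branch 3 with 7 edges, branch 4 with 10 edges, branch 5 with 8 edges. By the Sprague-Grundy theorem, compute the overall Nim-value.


The tree has 5 branches from the ground vertex.
In Green Hackenbush, the Nim-value of a simple path of length k is k.
Branch 1: length 7, Nim-value = 7
Branch 2: length 10, Nim-value = 10
Branch 3: length 7, Nim-value = 7
Branch 4: length 10, Nim-value = 10
Branch 5: length 8, Nim-value = 8
Total Nim-value = XOR of all branch values:
0 XOR 7 = 7
7 XOR 10 = 13
13 XOR 7 = 10
10 XOR 10 = 0
0 XOR 8 = 8
Nim-value of the tree = 8

8


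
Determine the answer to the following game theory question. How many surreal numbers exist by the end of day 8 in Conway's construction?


Day 0: {|} = 0 is born. Count = 1.
Day n: the number of surreal numbers born by day n is 2^(n+1) - 1.
By day 0: 2^1 - 1 = 1
By day 1: 2^2 - 1 = 3
By day 2: 2^3 - 1 = 7
By day 3: 2^4 - 1 = 15
By day 4: 2^5 - 1 = 31
By day 5: 2^6 - 1 = 63
By day 6: 2^7 - 1 = 127
By day 7: 2^8 - 1 = 255
By day 8: 2^9 - 1 = 511
By day 8: 511 surreal numbers.

511


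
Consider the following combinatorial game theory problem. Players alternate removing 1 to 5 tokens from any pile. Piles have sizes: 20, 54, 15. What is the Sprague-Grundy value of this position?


Subtraction set: {1, 2, 3, 4, 5}
For this subtraction set, G(n) = n mod 6 (period = max + 1 = 6).
Pile 1 (size 20): G(20) = 20 mod 6 = 2
Pile 2 (size 54): G(54) = 54 mod 6 = 0
Pile 3 (size 15): G(15) = 15 mod 6 = 3
Total Grundy value = XOR of all: 2 XOR 0 XOR 3 = 1

1


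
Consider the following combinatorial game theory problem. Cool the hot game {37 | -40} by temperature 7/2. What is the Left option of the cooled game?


Original game: {37 | -40} (a switch {a | b} with a > b).
Cooling by t (for t below the temperature (a - b)/2 = 77/2) taxes each move by t: {a | b} cooled by t is {a - t | b + t}.
Cooling amount: t = 7/2
Cooled Left option: 37 - 7/2 = 67/2
Cooled Right option: -40 + 7/2 = -73/2
Cooled game: {67/2 | -73/2}
Left option = 67/2

67/2


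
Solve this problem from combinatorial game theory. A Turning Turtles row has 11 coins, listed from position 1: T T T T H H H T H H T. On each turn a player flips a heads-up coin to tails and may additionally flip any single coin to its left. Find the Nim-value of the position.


Coins: T T T T H H H T H H T
Key fact: a single head at position k behaves exactly like a Nim heap of size k (turning it to T and optionally flipping a coin at j < k corresponds to moving the heap from k to j, or to 0), and heads combine as a disjunctive sum (two heads at the same place would cancel, matching j XOR j = 0). So the Nim-value is the XOR of the 1-indexed positions of the heads.
Face-up positions (1-indexed): [5, 6, 7, 9, 10]
XOR 0 with 5: 0 XOR 5 = 5
XOR 5 with 6: 5 XOR 6 = 3
XOR 3 with 7: 3 XOR 7 = 4
XOR 4 with 9: 4 XOR 9 = 13
XOR 13 with 10: 13 XOR 10 = 7
Nim-value = 7

7


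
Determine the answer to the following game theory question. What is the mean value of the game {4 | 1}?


Game = {4 | 1}, a switch {a | b} with numbers a > b.
Its thermograph has left wall a - t and right wall b + t, which meet at t = (a - b)/2, where both equal (a + b)/2. So the mast (mean value) is at (a + b)/2.
Mean = (4 + (1))/2 = 5/2 = 5/2

5/2


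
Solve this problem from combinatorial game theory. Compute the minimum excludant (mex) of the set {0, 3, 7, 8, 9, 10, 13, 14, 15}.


Set = {0, 3, 7, 8, 9, 10, 13, 14, 15}
0 is in the set.
1 is NOT in the set. This is the mex.
mex = 1

1


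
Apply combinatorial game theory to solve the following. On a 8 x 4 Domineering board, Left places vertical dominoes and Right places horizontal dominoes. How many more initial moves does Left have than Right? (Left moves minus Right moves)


Board is 8 x 4 (rows x cols).
Left (vertical) placements: (rows-1) * cols = 7 * 4 = 28
Right (horizontal) placements: rows * (cols-1) = 8 * 3 = 24
Advantage = Left - Right = 28 - 24 = 4

4


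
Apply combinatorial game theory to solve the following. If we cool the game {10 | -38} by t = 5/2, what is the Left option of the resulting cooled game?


Original game: {10 | -38} (a switch {a | b} with a > b).
Cooling by t (for t below the temperature (a - b)/2 = 24) taxes each move by t: {a | b} cooled by t is {a - t | b + t}.
Cooling amount: t = 5/2
Cooled Left option: 10 - 5/2 = 15/2
Cooled Right option: -38 + 5/2 = -71/2
Cooled game: {15/2 | -71/2}
Left option = 15/2

15/2


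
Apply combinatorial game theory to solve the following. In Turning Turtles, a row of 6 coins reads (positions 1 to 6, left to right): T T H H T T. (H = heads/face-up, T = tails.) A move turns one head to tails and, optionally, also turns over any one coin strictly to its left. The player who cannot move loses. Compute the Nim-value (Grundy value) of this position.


Coins: T T H H T T
Key fact: a single head at position k behaves exactly like a Nim heap of size k (turning it to T and optionally flipping a coin at j < k corresponds to moving the heap from k to j, or to 0), and heads combine as a disjunctive sum (two heads at the same place would cancel, matching j XOR j = 0). So the Nim-value is the XOR of the 1-indexed positions of the heads.
Face-up positions (1-indexed): [3, 4]
XOR 0 with 3: 0 XOR 3 = 3
XOR 3 with 4: 3 XOR 4 = 7
Nim-value = 7

7


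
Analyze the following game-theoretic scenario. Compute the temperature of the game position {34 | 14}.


The game is {34 | 14}, a switch {a | b} with numbers a > b.
Cooling {a | b} by t gives {a - t | b + t}, which stops being hot when a - t = b + t, i.e. at t = (a - b)/2. So the temperature of a switch is (a - b)/2.
Temperature = (Left option - Right option) / 2
= (34 - (14)) / 2
= 20 / 2
= 10

10


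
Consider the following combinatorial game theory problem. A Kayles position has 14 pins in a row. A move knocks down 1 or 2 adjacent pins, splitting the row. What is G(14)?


Kayles: a move removes 1 or 2 adjacent pins from a contiguous row.
Removing pins from a row of k leaves two independent rows (a, b) with a + b = k - 1 (one pin) or a + b = k - 2 (two pins); an end removal gives a = 0.
By Sprague-Grundy, G(k) = mex{ G(a) XOR G(b) } over all these splits. G(0) = 0.
G(1): splits (0,0):0^0=0 -> mex({0}) = 1
G(2): splits (0,1):0^1=1 (0,0):0^0=0 -> mex({0, 1}) = 2
G(3): splits (0,2):0^2=2 (1,1):1^1=0 (0,1):0^1=1 -> mex({0, 1, 2}) = 3
G(4): splits (0,3):0^3=3 (1,2):1^2=3 (0,2):0^2=2 (1,1):1^1=0 -> mex({0, 2, 3}) = 1
G(5): splits (0,4):0^1=1 (1,3):1^3=2 (2,2):2^2=0 (0,3):0^3=3 (1,2):1^2=3 -> mex({0, 1, 2, 3}) = 4
G(6) = mex({0, 1, 2, 4}) = 3
G(7) = mex({0, 1, 3, 4, 5}) = 2
G(8) = mex({0, 2, 3, 5, 6}) = 1
G(9) = mex({0, 1, 2, 3, 6, 7}) = 4
G(10) = mex({0, 1, 3, 4, 5, 7}) = 2
G(11) = mex({0, 1, 2, 3, 4, 5}) = 6
G(12) = mex({0, 1, 2, 3, 5, 6, 7}) = 4
G(13) = mex({0, 2, 3, 4, 6, 7}) = 1
G(14) = mex({0, 1, 4, 5, 6, 7}) = 2
Therefore G(14) = 2.

2


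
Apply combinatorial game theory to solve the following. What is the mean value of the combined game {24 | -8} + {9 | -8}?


G1 = {24 | -8}, G2 = {9 | -8}
Each is a switch {a | b} with numbers a > b; its mean value is (a + b)/2, and mean value is additive over game sums: m(G1 + G2) = m(G1) + m(G2).
Mean of G1 = (24 + (-8))/2 = 16/2 = 8
Mean of G2 = (9 + (-8))/2 = 1/2 = 1/2
Mean of G1 + G2 = 8 + 1/2 = 17/2

17/2


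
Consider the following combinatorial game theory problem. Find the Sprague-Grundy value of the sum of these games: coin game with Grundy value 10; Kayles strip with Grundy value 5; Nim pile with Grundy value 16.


By the Sprague-Grundy theorem, the Grundy value of a sum of games is the XOR of individual Grundy values.
coin game: Grundy value = 10. Running XOR: 0 XOR 10 = 10
Kayles strip: Grundy value = 5. Running XOR: 10 XOR 5 = 15
Nim pile: Grundy value = 16. Running XOR: 15 XOR 16 = 31
The combined Grundy value is 31.

31


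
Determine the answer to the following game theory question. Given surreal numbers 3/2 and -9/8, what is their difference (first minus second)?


x = 3/2, y = -9/8
Converting to common denominator: 8
x = 12/8, y = -9/8
x - y = 3/2 - -9/8 = 21/8

21/8


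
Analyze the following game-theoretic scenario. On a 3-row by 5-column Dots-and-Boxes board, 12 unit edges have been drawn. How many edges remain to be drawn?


Grid: 3 x 5 boxes, i.e. 4 rows and 6 columns of dots.
Horizontal edges: (rows + 1) * cols = 4 * 5 = 20
Vertical edges: rows * (cols + 1) = 3 * 6 = 18
Total edges: 20 + 18 = 38
Edges drawn: 12
Remaining: 38 - 12 = 26

26


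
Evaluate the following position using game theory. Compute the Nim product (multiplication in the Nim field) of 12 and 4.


Nim multiplication is bilinear over XOR: (u XOR v) * w = (u*w) XOR (v*w).
So we split each operand into its bit components and XOR the pairwise Nim products.
12 = 4 + 8 (as XOR of powers of 2).
4 = 4 (as XOR of powers of 2).
Using the standard Nim-product table on single bits:
  2*2 = 3,   2*4 = 8,   2*8 = 12,
  4*4 = 6,   4*8 = 11,  8*8 = 13,
and  1*x = x (identity), k*l = l*k (commutative).
Pairwise Nim products:
  4 * 4 = 6
  8 * 4 = 11
XOR them: 6 XOR 11 = 13.
Result: 12 * 4 = 13 (in Nim).

13


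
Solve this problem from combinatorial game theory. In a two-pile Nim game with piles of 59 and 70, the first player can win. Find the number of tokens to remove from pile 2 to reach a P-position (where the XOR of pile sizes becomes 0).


Piles: 59 and 70
Current XOR: 59 XOR 70 = 125 (non-zero, so this is an N-position).
To make the XOR zero, we need to find a move that balances the piles.
For pile 2 (size 70): target = 70 XOR 125 = 59
We reduce pile 2 from 70 to 59.
Tokens removed: 70 - 59 = 11
Verification: 59 XOR 59 = 0

11


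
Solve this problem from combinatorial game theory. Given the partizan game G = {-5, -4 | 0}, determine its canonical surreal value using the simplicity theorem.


Left options: {-5, -4}, max = -4
Right options: {0}, min = 0
All options are numbers and max(Left) < min(Right), so by the simplicity theorem the value is the simplest (earliest-born) number strictly between -4 and 0.
Integers -3 through -1 all lie strictly between -4 and 0.
Among integers, the simplest (lowest birthday = smallest |n|; 0 is born on day 0, +-n on day n) is -1.
No non-integer in the interval can be simpler: if x is a non-integer in the interval, then floor(x) or ceil(x) also lies in the interval (the interval contains an integer), and both are proper prefixes of x's sign expansion, i.e. born earlier. So the game value is -1.
Game value = -1

-1


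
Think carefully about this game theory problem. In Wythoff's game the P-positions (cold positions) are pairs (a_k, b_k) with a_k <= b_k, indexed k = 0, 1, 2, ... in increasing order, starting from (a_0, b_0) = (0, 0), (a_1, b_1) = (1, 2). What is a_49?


By Wythoff's theorem, a_k = floor(k * phi) and b_k = floor(k * phi^2) = a_k + k, where phi = (1 + sqrt(5))/2 is the golden ratio.
phi = (1 + sqrt(5))/2 = 1.618034
k = 49
k * phi = 49 * 1.618034 = 79.283665
a_49 = floor(k * phi) = 79

79


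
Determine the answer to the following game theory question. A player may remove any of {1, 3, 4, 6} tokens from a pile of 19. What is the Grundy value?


The subtraction set is S = {1, 3, 4, 6}.
G(k) = mex{ G(k - s) : s in S, s <= k }. We compute iteratively: G(0) = 0.
G(1) = mex({0}) = 1
G(2) = mex({1}) = 0
G(3) = mex({0}) = 1
G(4) = mex({0, 1}) = 2
G(5) = mex({0, 1, 2}) = 3
G(6) = mex({0, 1, 3}) = 2
G(7) = mex({1, 2}) = 0
G(8) = mex({0, 2, 3}) = 1
G(9) = mex({1, 2, 3}) = 0
G(10) = mex({0, 2}) = 1
G(11) = mex({0, 1, 3}) = 2
G(12) = mex({0, 1, 2}) = 3
Observe that G(7)..G(12) = 0, 1, 0, 1, 2, 3 repeats G(0)..G(5) = 0, 1, 0, 1, 2, 3.
For k >= max(S) = 6, G(k) is determined by the previous 6 values G(k-6)..G(k-1); a window of 6 consecutive values has recurred shifted by 7, so by induction G(k + 7) = G(k) for all k >= 0: the sequence is periodic from the start with period 7.
One period: G(0..6) = 0, 1, 0, 1, 2, 3, 2.
19 mod 7 = 5, so G(19) = G(5) = 3.

3


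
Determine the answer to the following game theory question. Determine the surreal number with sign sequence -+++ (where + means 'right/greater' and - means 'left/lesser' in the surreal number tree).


Sign expansion: -+++
Rule: track bounds (lo, hi), initially (-inf, +inf). On '+', the current value becomes lo and we move to the simplest number in (value, hi): value + 1 if hi = +inf, otherwise the midpoint (value + hi)/2. On '-', the current value becomes hi and we move to value - 1 if lo = -inf, otherwise the midpoint (lo + value)/2.
Start at 0.
Step 1: sign = -, move left. Bounds: (-inf, 0). Value = -1
Step 2: sign = +, move right. Bounds: (-1, 0). Value = -1/2
Step 3: sign = +, move right. Bounds: (-1/2, 0). Value = -1/4
Step 4: sign = +, move right. Bounds: (-1/4, 0). Value = -1/8
The surreal number with sign expansion -+++ is -1/8.

-1/8


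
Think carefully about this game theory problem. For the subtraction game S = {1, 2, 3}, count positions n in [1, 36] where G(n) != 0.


Subtraction set S = {1, 2, 3}, so G(n) = n mod 4.
G(n) = 0 when n is a multiple of 4.
Multiples of 4 in [1, 36]: 9
N-positions (nonzero Grundy) = 36 - 9 = 27

27


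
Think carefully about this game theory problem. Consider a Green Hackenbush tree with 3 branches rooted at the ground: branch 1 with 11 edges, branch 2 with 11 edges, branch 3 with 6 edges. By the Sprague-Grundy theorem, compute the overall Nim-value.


The tree has 3 branches from the ground vertex.
In Green Hackenbush, the Nim-value of a simple path of length k is k.
Branch 1: length 11, Nim-value = 11
Branch 2: length 11, Nim-value = 11
Branch 3: length 6, Nim-value = 6
Total Nim-value = XOR of all branch values:
0 XOR 11 = 11
11 XOR 11 = 0
0 XOR 6 = 6
Nim-value of the tree = 6

6


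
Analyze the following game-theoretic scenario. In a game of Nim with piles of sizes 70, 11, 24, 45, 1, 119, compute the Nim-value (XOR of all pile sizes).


We need the XOR (exclusive or) of all pile sizes.
After XOR-ing pile 1 (size 70): 0 XOR 70 = 70
After XOR-ing pile 2 (size 11): 70 XOR 11 = 77
After XOR-ing pile 3 (size 24): 77 XOR 24 = 85
After XOR-ing pile 4 (size 45): 85 XOR 45 = 120
After XOR-ing pile 5 (size 1): 120 XOR 1 = 121
After XOR-ing pile 6 (size 119): 121 XOR 119 = 14
The Nim-value of this position is 14.

14


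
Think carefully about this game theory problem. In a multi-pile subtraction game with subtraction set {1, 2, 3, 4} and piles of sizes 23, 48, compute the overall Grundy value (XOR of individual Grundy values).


Subtraction set: {1, 2, 3, 4}
For this subtraction set, G(n) = n mod 5 (period = max + 1 = 5).
Pile 1 (size 23): G(23) = 23 mod 5 = 3
Pile 2 (size 48): G(48) = 48 mod 5 = 3
Total Grundy value = XOR of all: 3 XOR 3 = 0

0


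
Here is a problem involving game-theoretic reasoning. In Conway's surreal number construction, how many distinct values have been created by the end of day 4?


Day 0: {|} = 0 is born. Count = 1.
Day n: the number of surreal numbers born by day n is 2^(n+1) - 1.
By day 0: 2^1 - 1 = 1
By day 1: 2^2 - 1 = 3
By day 2: 2^3 - 1 = 7
By day 3: 2^4 - 1 = 15
By day 4: 2^5 - 1 = 31
By day 4: 31 surreal numbers.

31


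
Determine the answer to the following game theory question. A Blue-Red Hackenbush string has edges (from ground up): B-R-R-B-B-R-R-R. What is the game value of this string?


Edges (from ground): B-R-R-B-B-R-R-R
By Berlekamp's sign-expansion rule, a Blue-Red Hackenbush stalk has the value of the surreal number whose sign sequence is the edge sequence with B -> + and R -> -.
Sign sequence: +--++---
Trace the sign expansion in the surreal number tree, starting from 0:
Edge 1: B (sign +) -> bounds (0, +inf), value = 1
Edge 2: R (sign -) -> bounds (0, 1), value = 1/2
Edge 3: R (sign -) -> bounds (0, 1/2), value = 1/4
Edge 4: B (sign +) -> bounds (1/4, 1/2), value = 3/8
Edge 5: B (sign +) -> bounds (3/8, 1/2), value = 7/16
Edge 6: R (sign -) -> bounds (3/8, 7/16), value = 13/32
Edge 7: R (sign -) -> bounds (3/8, 13/32), value = 25/64
Edge 8: R (sign -) -> bounds (3/8, 25/64), value = 49/128
Game value = 49/128

49/128


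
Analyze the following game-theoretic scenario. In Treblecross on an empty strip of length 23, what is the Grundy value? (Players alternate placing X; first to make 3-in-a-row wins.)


Treblecross: place X on empty cells; 3-in-a-row wins.
Playing within two cells of an existing X lets the opponent win at once, so sensible play treats the cells i-2..i+2 around each X as dead. The player left with no safe cell loses, so this is a normal-play take-away game on strips of safe cells.
Placing X at cell i (0-indexed) of a strip of k safe cells leaves independent strips of sizes max(0, i-2) and max(0, k-i-3). Hence G(k) = mex{ G(max(0,i-2)) XOR G(max(0,k-i-3)) : 0 <= i < k }, with G(0) = 0.
G(1): splits (0,0):0^0=0 -> mex({0}) = 1
G(2): splits (0,0):0^0=0 -> mex({0}) = 1
G(3): splits (0,0):0^0=0 -> mex({0}) = 1
G(4): splits (0,1):0^1=1 (0,0):0^0=0 -> mex({0, 1}) = 2
G(5): splits (0,2):0^1=1 (0,1):0^1=1 (0,0):0^0=0 -> mex({0, 1}) = 2
G(6) = mex({1}) = 0
G(7) = mex({0, 1, 2}) = 3
G(8) = mex({0, 1, 2}) = 3
G(9) = mex({0, 2}) = 1
G(10) = mex({0, 2, 3}) = 1
G(11) = mex({0, 3}) = 1
G(12) = mex({1, 3}) = 0
G(13) = mex({0, 1, 2, 3}) = 4
G(14) = mex({0, 1, 2}) = 3
G(15) = mex({0, 1, 2}) = 3
G(16) = mex({0, 1, 2, 4}) = 3
G(17) = mex({0, 1, 3, 4}) = 2
G(18) = mex({0, 1, 3, 4}) = 2
G(19) = mex({0, 1, 3, 5}) = 2
G(20) = mex({0, 1, 2, 3, 5}) = 4
G(21) = mex({0, 1, 2, 3, 5}) = 4
G(22) = mex({1, 2, 6}) = 0
G(23) = mex({0, 1, 2, 3, 4, 6}) = 5
Therefore G(23) = 5.

5


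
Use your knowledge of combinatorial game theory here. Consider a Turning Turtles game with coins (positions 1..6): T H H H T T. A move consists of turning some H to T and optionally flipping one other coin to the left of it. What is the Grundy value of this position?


Coins: T H H H T T
Key fact: a single head at position k behaves exactly like a Nim heap of size k (turning it to T and optionally flipping a coin at j < k corresponds to moving the heap from k to j, or to 0), and heads combine as a disjunctive sum (two heads at the same place would cancel, matching j XOR j = 0). So the Nim-value is the XOR of the 1-indexed positions of the heads.
Face-up positions (1-indexed): [2, 3, 4]
XOR 0 with 2: 0 XOR 2 = 2
XOR 2 with 3: 2 XOR 3 = 1
XOR 1 with 4: 1 XOR 4 = 5
Nim-value = 5

5


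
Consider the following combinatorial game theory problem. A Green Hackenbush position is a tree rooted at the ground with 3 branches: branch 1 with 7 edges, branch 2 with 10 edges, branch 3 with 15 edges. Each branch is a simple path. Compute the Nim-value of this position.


The tree has 3 branches from the ground vertex.
In Green Hackenbush, the Nim-value of a simple path of length k is k.
Branch 1: length 7, Nim-value = 7
Branch 2: length 10, Nim-value = 10
Branch 3: length 15, Nim-value = 15
Total Nim-value = XOR of all branch values:
0 XOR 7 = 7
7 XOR 10 = 13
13 XOR 15 = 2
Nim-value of the tree = 2

2


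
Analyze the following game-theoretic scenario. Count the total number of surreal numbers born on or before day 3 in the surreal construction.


Day 0: {|} = 0 is born. Count = 1.
Day n: the number of surreal numbers born by day n is 2^(n+1) - 1.
By day 0: 2^1 - 1 = 1
By day 1: 2^2 - 1 = 3
By day 2: 2^3 - 1 = 7
By day 3: 2^4 - 1 = 15
By day 3: 15 surreal numbers.

15


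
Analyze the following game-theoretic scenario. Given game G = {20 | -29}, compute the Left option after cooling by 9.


Original game: {20 | -29} (a switch {a | b} with a > b).
Cooling by t (for t below the temperature (a - b)/2 = 49/2) taxes each move by t: {a | b} cooled by t is {a - t | b + t}.
Cooling amount: t = 9
Cooled Left option: 20 - 9 = 11
Cooled Right option: -29 + 9 = -20
Cooled game: {11 | -20}
Left option = 11

11


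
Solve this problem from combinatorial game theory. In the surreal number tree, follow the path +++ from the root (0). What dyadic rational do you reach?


Sign expansion: +++
Rule: track bounds (lo, hi), initially (-inf, +inf). On '+', the current value becomes lo and we move to the simplest number in (value, hi): value + 1 if hi = +inf, otherwise the midpoint (value + hi)/2. On '-', the current value becomes hi and we move to value - 1 if lo = -inf, otherwise the midpoint (lo + value)/2.
Start at 0.
Step 1: sign = +, move right. Bounds: (0, +inf). Value = 1
Step 2: sign = +, move right. Bounds: (1, +inf). Value = 2
Step 3: sign = +, move right. Bounds: (2, +inf). Value = 3
The surreal number with sign expansion +++ is 3.

3


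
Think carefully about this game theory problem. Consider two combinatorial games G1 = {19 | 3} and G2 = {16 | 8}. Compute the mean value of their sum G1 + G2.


G1 = {19 | 3}, G2 = {16 | 8}
Each is a switch {a | b} with numbers a > b; its mean value is (a + b)/2, and mean value is additive over game sums: m(G1 + G2) = m(G1) + m(G2).
Mean of G1 = (19 + (3))/2 = 22/2 = 11
Mean of G2 = (16 + (8))/2 = 24/2 = 12
Mean of G1 + G2 = 11 + 12 = 23

23


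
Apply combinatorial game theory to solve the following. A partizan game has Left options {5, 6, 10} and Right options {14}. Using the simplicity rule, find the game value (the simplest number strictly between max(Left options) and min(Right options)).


Left options: {5, 6, 10}, max = 10
Right options: {14}, min = 14
All options are numbers and max(Left) < min(Right), so by the simplicity theorem the value is the simplest (earliest-born) number strictly between 10 and 14.
Integers 11 through 13 all lie strictly between 10 and 14.
Among integers, the simplest (lowest birthday = smallest |n|; 0 is born on day 0, +-n on day n) is 11.
No non-integer in the interval can be simpler: if x is a non-integer in the interval, then floor(x) or ceil(x) also lies in the interval (the interval contains an integer), and both are proper prefixes of x's sign expansion, i.e. born earlier. So the game value is 11.
Game value = 11

11


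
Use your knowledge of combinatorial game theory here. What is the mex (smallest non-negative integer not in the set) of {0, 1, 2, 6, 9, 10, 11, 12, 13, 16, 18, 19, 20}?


Set = {0, 1, 2, 6, 9, 10, 11, 12, 13, 16, 18, 19, 20}
0 is in the set.
1 is in the set.
2 is in the set.
3 is NOT in the set. This is the mex.
mex = 3

3


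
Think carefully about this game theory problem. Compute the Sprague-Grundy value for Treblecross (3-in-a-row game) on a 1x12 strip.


Treblecross: place X on empty cells; 3-in-a-row wins.
Playing within two cells of an existing X lets the opponent win at once, so sensible play treats the cells i-2..i+2 around each X as dead. The player left with no safe cell loses, so this is a normal-play take-away game on strips of safe cells.
Placing X at cell i (0-indexed) of a strip of k safe cells leaves independent strips of sizes max(0, i-2) and max(0, k-i-3). Hence G(k) = mex{ G(max(0,i-2)) XOR G(max(0,k-i-3)) : 0 <= i < k }, with G(0) = 0.
G(1): splits (0,0):0^0=0 -> mex({0}) = 1
G(2): splits (0,0):0^0=0 -> mex({0}) = 1
G(3): splits (0,0):0^0=0 -> mex({0}) = 1
G(4): splits (0,1):0^1=1 (0,0):0^0=0 -> mex({0, 1}) = 2
G(5): splits (0,2):0^1=1 (0,1):0^1=1 (0,0):0^0=0 -> mex({0, 1}) = 2
G(6) = mex({1}) = 0
G(7) = mex({0, 1, 2}) = 3
G(8) = mex({0, 1, 2}) = 3
G(9) = mex({0, 2}) = 1
G(10) = mex({0, 2, 3}) = 1
G(11) = mex({0, 3}) = 1
G(12) = mex({1, 3}) = 0
Therefore G(12) = 0.

0


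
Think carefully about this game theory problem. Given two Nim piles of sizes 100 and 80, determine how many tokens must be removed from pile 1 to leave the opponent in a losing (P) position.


Piles: 100 and 80
Current XOR: 100 XOR 80 = 52 (non-zero, so this is an N-position).
To make the XOR zero, we need to find a move that balances the piles.
For pile 1 (size 100): target = 100 XOR 52 = 80
We reduce pile 1 from 100 to 80.
Tokens removed: 100 - 80 = 20
Verification: 80 XOR 80 = 0

20


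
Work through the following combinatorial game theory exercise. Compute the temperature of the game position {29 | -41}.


The game is {29 | -41}, a switch {a | b} with numbers a > b.
Cooling {a | b} by t gives {a - t | b + t}, which stops being hot when a - t = b + t, i.e. at t = (a - b)/2. So the temperature of a switch is (a - b)/2.
Temperature = (Left option - Right option) / 2
= (29 - (-41)) / 2
= 70 / 2
= 35

35


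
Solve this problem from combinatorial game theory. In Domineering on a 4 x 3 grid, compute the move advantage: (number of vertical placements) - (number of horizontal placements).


Board is 4 x 3 (rows x cols).
Left (vertical) placements: (rows-1) * cols = 3 * 3 = 9
Right (horizontal) placements: rows * (cols-1) = 4 * 2 = 8
Advantage = Left - Right = 9 - 8 = 1

1


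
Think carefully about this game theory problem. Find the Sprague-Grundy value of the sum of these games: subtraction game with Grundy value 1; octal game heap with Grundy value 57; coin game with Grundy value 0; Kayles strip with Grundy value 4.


By the Sprague-Grundy theorem, the Grundy value of a sum of games is the XOR of individual Grundy values.
subtraction game: Grundy value = 1. Running XOR: 0 XOR 1 = 1
octal game heap: Grundy value = 57. Running XOR: 1 XOR 57 = 56
coin game: Grundy value = 0. Running XOR: 56 XOR 0 = 56
Kayles strip: Grundy value = 4. Running XOR: 56 XOR 4 = 60
The combined Grundy value is 60.

60


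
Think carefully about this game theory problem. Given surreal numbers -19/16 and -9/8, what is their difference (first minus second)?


x = -19/16, y = -9/8
Converting to common denominator: 16
x = -19/16, y = -18/16
x - y = -19/16 - -9/8 = -1/16

-1/16


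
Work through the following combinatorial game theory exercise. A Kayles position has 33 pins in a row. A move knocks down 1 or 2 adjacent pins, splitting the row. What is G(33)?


Kayles: a move removes 1 or 2 adjacent pins from a contiguous row.
Removing pins from a row of k leaves two independent rows (a, b) with a + b = k - 1 (one pin) or a + b = k - 2 (two pins); an end removal gives a = 0.
By Sprague-Grundy, G(k) = mex{ G(a) XOR G(b) } over all these splits. G(0) = 0.
G(1): splits (0,0):0^0=0 -> mex({0}) = 1
G(2): splits (0,1):0^1=1 (0,0):0^0=0 -> mex({0, 1}) = 2
G(3): splits (0,2):0^2=2 (1,1):1^1=0 (0,1):0^1=1 -> mex({0, 1, 2}) = 3
G(4): splits (0,3):0^3=3 (1,2):1^2=3 (0,2):0^2=2 (1,1):1^1=0 -> mex({0, 2, 3}) = 1
G(5): splits (0,4):0^1=1 (1,3):1^3=2 (2,2):2^2=0 (0,3):0^3=3 (1,2):1^2=3 -> mex({0, 1, 2, 3}) = 4
G(6) = mex({0, 1, 2, 4}) = 3
G(7) = mex({0, 1, 3, 4, 5}) = 2
G(8) = mex({0, 2, 3, 5, 6}) = 1
G(9) = mex({0, 1, 2, 3, 6, 7}) = 4
G(10) = mex({0, 1, 3, 4, 5, 7}) = 2
G(11) = mex({0, 1, 2, 3, 4, 5}) = 6
G(12) = mex({0, 1, 2, 3, 5, 6, 7}) = 4
G(13) = mex({0, 2, 3, 4, 6, 7}) = 1
G(14) = mex({0, 1, 4, 5, 6, 7}) = 2
G(15) = mex({0, 1, 2, 3, 4, 5, 6}) = 7
G(16) = mex({0, 2, 3, 5, 6, 7}) = 1
G(17) = mex({0, 1, 2, 3, 5, 6, 7}) = 4
G(18) = mex({0, 1, 2, 4, 5, 6}) = 3
G(19) = mex({0, 1, 3, 4, 5, 7}) = 2
G(20) = mex({0, 2, 3, 4, 5, 6, 7}) = 1
G(21) = mex({0, 1, 2, 3, 5, 6, 7}) = 4
G(22) = mex({0, 1, 2, 3, 4, 5, 7}) = 6
G(23) = mex({0, 1, 2, 3, 4, 5, 6}) = 7
G(24) = mex({0, 1, 2, 3, 5, 6, 7}) = 4
G(25) = mex({0, 2, 3, 4, 6, 7}) = 1
G(26) = mex({0, 1, 3, 4, 5, 6, 7}) = 2
G(27) = mex({0, 1, 2, 3, 4, 5, 6, 7}) = 8
G(28) = mex({0, 1, 2, 3, 4, 6, 7, 8}) = 5
G(29) = mex({0, 1, 2, 3, 5, 6, 7, 8, 9}) = 4
G(30) = mex({0, 1, 2, 3, 4, 5, 6, 9, 10}) = 7
G(31) = mex({0, 1, 3, 4, 5, 7, 10, 11}) = 2
G(32) = mex({0, 2, 3, 4, 5, 6, 7, 9, 11}) = 1
G(33) = mex({0, 1, 2, 3, 4, 5, 6, 7, 9, 12}) = 8
Therefore G(33) = 8.

8


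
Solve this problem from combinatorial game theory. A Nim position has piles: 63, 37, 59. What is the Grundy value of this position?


We need the XOR (exclusive or) of all pile sizes.
After XOR-ing pile 1 (size 63): 0 XOR 63 = 63
After XOR-ing pile 2 (size 37): 63 XOR 37 = 26
After XOR-ing pile 3 (size 59): 26 XOR 59 = 33
The Nim-value of this position is 33.

33


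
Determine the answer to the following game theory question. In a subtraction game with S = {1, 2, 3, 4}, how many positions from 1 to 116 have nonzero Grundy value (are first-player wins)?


Subtraction set S = {1, 2, 3, 4}, so G(n) = n mod 5.
G(n) = 0 when n is a multiple of 5.
Multiples of 5 in [1, 116]: 23
N-positions (nonzero Grundy) = 116 - 23 = 93

93


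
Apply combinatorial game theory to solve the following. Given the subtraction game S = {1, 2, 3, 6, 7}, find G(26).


The subtraction set is S = {1, 2, 3, 6, 7}.
G(k) = mex{ G(k - s) : s in S, s <= k }. We compute iteratively: G(0) = 0.
G(1) = mex({0}) = 1
G(2) = mex({0, 1}) = 2
G(3) = mex({0, 1, 2}) = 3
G(4) = mex({1, 2, 3}) = 0
G(5) = mex({0, 2, 3}) = 1
G(6) = mex({0, 1, 3}) = 2
G(7) = mex({0, 1, 2}) = 3
G(8) = mex({1, 2, 3}) = 0
G(9) = mex({0, 2, 3}) = 1
G(10) = mex({0, 1, 3}) = 2
Observe that G(4)..G(10) = 0, 1, 2, 3, 0, 1, 2 repeats G(0)..G(6) = 0, 1, 2, 3, 0, 1, 2.
For k >= max(S) = 7, G(k) is determined by the previous 7 values G(k-7)..G(k-1); a window of 7 consecutive values has recurred shifted by 4, so by induction G(k + 4) = G(k) for all k >= 0: the sequence is periodic from the start with period 4.
One period: G(0..3) = 0, 1, 2, 3.
26 mod 4 = 2, so G(26) = G(2) = 2.

2


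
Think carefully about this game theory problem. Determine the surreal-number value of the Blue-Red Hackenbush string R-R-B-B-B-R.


Edges (from ground): R-R-B-B-B-R
By Berlekamp's sign-expansion rule, a Blue-Red Hackenbush stalk has the value of the surreal number whose sign sequence is the edge sequence with B -> + and R -> -.
Sign sequence: --+++-
Trace the sign expansion in the surreal number tree, starting from 0:
Edge 1: R (sign -) -> bounds (-inf, 0), value = -1
Edge 2: R (sign -) -> bounds (-inf, -1), value = -2
Edge 3: B (sign +) -> bounds (-2, -1), value = -3/2
Edge 4: B (sign +) -> bounds (-3/2, -1), value = -5/4
Edge 5: B (sign +) -> bounds (-5/4, -1), value = -9/8
Edge 6: R (sign -) -> bounds (-5/4, -9/8), value = -19/16
Game value = -19/16

-19/16


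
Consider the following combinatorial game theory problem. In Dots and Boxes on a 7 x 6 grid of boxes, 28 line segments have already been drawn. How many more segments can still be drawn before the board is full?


Grid: 7 x 6 boxes, i.e. 8 rows and 7 columns of dots.
Horizontal edges: (rows + 1) * cols = 8 * 6 = 48
Vertical edges: rows * (cols + 1) = 7 * 7 = 49
Total edges: 48 + 49 = 97
Edges drawn: 28
Remaining: 97 - 28 = 69

69
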